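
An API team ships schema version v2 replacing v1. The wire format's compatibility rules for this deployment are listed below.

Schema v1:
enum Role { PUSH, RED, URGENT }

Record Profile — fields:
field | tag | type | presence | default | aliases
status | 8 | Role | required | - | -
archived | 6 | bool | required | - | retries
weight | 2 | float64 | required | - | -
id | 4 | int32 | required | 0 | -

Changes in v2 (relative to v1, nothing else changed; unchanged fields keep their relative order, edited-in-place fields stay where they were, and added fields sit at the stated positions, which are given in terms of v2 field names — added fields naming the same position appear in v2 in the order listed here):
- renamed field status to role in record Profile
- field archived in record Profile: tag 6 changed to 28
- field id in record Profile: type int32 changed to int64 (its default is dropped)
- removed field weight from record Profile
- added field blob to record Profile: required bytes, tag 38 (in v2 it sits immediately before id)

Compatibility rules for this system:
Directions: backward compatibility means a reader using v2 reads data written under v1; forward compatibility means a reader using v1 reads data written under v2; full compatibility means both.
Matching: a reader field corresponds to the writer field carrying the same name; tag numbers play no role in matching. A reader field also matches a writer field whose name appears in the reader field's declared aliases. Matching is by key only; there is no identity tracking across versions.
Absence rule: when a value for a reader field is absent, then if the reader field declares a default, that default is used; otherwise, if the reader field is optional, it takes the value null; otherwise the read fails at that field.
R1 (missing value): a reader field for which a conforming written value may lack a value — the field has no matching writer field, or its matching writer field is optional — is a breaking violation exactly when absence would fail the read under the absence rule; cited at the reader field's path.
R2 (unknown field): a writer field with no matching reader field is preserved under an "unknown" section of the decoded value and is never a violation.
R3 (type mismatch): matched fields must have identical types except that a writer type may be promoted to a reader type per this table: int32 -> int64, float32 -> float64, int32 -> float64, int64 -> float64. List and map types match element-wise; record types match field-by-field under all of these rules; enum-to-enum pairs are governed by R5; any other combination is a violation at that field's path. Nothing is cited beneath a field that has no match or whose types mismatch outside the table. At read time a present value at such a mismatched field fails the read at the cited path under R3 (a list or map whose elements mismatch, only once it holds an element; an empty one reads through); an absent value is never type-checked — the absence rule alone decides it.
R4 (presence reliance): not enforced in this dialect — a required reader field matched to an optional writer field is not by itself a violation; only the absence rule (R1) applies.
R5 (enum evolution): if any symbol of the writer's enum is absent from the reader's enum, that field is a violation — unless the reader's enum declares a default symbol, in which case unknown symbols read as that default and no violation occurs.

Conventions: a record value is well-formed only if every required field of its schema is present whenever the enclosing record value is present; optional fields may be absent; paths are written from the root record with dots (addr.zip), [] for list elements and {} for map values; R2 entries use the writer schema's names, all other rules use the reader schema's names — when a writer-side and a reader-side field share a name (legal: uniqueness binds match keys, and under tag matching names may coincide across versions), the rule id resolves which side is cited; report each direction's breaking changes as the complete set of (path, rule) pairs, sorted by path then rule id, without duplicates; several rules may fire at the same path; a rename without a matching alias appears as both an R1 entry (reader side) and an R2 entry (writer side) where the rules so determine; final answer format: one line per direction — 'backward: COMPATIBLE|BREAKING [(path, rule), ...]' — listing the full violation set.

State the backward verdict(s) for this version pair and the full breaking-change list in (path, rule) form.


backward: BREAKING [(blob, R1), (role, R1)]

the writer's type comes first in each Profile pair
backward analysis of Profile with v2 as reader and v1 as writer:
  role has no writer counterpart
  bool -> bool, writer required: archived aligns to archived
  blob has no writer counterpart
  int32 -> int64, writer required: id aligns to id
  leftover writer field: status
  leftover writer field: weight
  violation R1 at blob
  violation R1 at role
  => 2 violation(s): backward is BREAKING for Profile
checking off the Profile differences that do not matter here:
  field archived in record Profile: tag 6 changed to 28 -> fires no rule on Profile, leaving the asked answer as it is
  field id in record Profile: type int32 changed to int64 (its default is dropped) -> matters only for Profile's forward compatibility — outside the asked direction
  removed field weight from record Profile -> matters only for Profile's forward compatibility — outside the asked direction


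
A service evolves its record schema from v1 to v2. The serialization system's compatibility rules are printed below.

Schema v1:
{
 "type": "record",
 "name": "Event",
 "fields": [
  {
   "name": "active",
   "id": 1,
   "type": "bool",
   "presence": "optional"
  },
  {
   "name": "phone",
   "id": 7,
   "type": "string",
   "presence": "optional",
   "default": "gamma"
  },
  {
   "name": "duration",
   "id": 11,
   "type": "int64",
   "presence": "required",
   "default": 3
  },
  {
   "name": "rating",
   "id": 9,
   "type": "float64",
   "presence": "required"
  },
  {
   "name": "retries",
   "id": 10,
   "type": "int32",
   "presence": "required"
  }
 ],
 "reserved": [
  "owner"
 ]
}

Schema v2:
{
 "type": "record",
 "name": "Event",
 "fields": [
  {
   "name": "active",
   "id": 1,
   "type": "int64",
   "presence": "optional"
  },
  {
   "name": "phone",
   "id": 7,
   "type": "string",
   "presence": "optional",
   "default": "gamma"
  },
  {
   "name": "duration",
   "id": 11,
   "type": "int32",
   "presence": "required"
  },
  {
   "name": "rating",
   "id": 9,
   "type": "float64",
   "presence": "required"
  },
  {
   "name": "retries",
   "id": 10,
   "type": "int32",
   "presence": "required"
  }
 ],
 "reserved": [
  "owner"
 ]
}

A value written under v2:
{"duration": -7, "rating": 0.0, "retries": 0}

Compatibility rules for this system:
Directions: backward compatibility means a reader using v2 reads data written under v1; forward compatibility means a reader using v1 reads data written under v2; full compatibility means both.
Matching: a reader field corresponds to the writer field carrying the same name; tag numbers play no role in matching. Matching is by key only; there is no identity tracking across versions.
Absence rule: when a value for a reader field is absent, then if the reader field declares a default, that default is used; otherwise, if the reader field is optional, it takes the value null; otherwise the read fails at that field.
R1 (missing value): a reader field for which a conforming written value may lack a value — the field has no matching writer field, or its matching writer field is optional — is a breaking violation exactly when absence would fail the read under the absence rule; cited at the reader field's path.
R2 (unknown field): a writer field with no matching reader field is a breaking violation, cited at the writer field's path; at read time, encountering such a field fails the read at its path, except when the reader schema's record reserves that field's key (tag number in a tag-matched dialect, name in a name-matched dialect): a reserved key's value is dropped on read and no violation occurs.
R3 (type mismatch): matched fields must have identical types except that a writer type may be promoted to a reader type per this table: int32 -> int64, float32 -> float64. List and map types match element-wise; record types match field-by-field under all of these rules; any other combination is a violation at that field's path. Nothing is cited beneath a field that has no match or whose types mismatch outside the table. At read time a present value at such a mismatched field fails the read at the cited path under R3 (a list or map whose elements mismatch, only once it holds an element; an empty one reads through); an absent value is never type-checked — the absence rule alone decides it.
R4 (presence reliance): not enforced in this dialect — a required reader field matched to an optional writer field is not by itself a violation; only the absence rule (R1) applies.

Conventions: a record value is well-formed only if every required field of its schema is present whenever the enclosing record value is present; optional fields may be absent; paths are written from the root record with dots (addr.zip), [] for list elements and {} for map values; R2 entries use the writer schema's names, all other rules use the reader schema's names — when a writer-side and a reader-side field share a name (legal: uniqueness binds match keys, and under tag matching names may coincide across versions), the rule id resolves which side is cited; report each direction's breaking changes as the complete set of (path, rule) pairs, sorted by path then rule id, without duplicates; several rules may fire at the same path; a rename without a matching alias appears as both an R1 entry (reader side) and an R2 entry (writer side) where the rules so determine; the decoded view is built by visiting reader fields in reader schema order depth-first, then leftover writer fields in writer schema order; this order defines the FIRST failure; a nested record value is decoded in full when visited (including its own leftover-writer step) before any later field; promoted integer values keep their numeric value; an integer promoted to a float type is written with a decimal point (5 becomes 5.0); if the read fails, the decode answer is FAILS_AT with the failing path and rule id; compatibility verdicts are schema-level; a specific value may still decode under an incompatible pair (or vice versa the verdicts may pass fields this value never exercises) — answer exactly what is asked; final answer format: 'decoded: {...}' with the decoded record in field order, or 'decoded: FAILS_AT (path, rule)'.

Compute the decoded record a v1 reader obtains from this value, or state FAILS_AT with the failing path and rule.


decoded: {"active": null, "phone": "gamma", "duration": -7, "rating": 0.0, "retries": 0}

each type pair in Event: writer, then reader
decoding the Event value with the v1 reader:
  active := null (absent, optional -> null)
  phone := "gamma" (absent -> default)
  duration := -7 (int32 -> int64)
  rating := 0.0
  retries := 0
  => decoded: {"active": null, "phone": "gamma", "duration": -7, "rating": 0.0, "retries": 0}
the rest of the Event diff is inert for this question:
  field duration in record Event: type int64 changed to int32 (its default is dropped) -> changes Event's schema-level verdicts only — the decode of this value is the same
  field active in record Event: type bool changed to int64 -> changes Event's schema-level verdicts only — the decode of this value is the same


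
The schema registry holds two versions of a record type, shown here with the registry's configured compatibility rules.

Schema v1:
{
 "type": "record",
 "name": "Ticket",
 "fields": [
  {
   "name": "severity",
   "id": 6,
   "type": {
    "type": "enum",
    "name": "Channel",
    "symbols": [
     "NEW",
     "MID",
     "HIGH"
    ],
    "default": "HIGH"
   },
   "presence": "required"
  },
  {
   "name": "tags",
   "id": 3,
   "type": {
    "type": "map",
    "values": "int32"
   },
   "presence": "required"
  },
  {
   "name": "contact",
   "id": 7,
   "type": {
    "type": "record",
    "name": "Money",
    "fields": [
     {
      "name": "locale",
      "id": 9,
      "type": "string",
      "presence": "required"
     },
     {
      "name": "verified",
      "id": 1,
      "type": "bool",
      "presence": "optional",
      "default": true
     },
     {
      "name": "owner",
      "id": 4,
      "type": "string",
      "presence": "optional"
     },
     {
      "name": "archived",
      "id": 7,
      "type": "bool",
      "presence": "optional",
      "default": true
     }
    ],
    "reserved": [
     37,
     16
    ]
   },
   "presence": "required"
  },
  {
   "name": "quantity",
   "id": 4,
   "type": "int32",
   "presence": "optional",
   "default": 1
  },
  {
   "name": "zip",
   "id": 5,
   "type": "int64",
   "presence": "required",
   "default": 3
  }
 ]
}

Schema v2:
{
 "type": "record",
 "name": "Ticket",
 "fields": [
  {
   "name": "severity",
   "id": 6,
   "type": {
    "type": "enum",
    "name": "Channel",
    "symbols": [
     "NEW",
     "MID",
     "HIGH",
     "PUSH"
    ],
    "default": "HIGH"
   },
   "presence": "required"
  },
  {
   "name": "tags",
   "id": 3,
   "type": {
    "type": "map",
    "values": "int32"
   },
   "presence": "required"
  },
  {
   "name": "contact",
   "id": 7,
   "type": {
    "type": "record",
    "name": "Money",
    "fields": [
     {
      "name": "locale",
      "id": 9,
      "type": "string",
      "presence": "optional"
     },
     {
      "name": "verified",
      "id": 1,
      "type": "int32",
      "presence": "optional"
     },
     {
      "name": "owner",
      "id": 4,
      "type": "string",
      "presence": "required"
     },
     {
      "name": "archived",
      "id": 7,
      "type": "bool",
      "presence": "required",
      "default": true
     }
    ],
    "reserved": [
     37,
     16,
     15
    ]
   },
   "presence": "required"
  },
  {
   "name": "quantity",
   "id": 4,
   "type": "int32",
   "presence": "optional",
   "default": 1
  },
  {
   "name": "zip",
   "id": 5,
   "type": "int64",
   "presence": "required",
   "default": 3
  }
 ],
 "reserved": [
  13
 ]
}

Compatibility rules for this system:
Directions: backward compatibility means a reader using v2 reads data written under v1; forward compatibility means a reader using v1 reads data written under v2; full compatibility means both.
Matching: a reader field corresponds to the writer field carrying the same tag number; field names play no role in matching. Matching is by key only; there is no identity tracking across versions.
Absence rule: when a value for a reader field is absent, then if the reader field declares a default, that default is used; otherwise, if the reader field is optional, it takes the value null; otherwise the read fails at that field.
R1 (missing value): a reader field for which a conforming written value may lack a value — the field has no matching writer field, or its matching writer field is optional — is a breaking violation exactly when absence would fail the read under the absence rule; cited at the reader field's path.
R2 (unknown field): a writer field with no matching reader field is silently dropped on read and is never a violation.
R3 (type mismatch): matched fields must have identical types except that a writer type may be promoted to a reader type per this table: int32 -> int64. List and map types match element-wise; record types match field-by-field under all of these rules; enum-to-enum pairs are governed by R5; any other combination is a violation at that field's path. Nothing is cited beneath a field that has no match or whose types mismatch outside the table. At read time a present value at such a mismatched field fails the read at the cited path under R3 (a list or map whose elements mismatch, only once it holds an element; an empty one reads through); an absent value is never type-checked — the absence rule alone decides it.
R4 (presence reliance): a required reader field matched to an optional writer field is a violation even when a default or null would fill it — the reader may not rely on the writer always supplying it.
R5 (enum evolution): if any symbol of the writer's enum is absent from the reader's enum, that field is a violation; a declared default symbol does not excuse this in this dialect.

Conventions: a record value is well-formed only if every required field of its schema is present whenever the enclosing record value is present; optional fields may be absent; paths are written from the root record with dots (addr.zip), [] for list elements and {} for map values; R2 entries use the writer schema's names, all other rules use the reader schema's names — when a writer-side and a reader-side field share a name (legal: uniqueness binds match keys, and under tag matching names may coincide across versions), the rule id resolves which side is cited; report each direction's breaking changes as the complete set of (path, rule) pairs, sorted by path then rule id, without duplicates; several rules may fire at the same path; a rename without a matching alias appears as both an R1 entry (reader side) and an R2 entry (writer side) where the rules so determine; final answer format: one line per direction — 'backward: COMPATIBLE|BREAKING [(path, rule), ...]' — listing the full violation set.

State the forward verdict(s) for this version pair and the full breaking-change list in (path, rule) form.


forward: BREAKING [(contact.locale, R1), (contact.locale, R4), (contact.verified, R3), (severity, R5)]

in Ticket below, arrows point writer -> reader
forward pass over Ticket, reader schema v1, writer schema v2:
  Channel -> Channel, writer required: severity aligns to severity
  map<string, int32> -> map<string, int32>, writer required: tags aligns to tags
  Money -> Money, writer required: contact aligns to contact
  int32 -> int32, writer optional: quantity aligns to quantity
  int64 -> int64, writer required: zip aligns to zip
  string -> string, writer optional: contact.locale aligns to contact.locale
  int32 -> bool, writer optional: contact.verified aligns to contact.verified
  string -> string, writer required: contact.owner aligns to contact.owner
  bool -> bool, writer required: contact.archived aligns to contact.archived
  rule R1 violated at contact.locale
  rule R4 violated at contact.locale
  rule R3 violated at contact.verified
  rule R5 violated at severity
  => forward: BREAKING (4)
diffs on Ticket not affecting the asked answer:
  field archived in record Money: optional changed to required -> matters only for Ticket's backward compatibility — outside the asked direction
  field owner in record Money: optional changed to required -> matters only for Ticket's backward compatibility — outside the asked direction


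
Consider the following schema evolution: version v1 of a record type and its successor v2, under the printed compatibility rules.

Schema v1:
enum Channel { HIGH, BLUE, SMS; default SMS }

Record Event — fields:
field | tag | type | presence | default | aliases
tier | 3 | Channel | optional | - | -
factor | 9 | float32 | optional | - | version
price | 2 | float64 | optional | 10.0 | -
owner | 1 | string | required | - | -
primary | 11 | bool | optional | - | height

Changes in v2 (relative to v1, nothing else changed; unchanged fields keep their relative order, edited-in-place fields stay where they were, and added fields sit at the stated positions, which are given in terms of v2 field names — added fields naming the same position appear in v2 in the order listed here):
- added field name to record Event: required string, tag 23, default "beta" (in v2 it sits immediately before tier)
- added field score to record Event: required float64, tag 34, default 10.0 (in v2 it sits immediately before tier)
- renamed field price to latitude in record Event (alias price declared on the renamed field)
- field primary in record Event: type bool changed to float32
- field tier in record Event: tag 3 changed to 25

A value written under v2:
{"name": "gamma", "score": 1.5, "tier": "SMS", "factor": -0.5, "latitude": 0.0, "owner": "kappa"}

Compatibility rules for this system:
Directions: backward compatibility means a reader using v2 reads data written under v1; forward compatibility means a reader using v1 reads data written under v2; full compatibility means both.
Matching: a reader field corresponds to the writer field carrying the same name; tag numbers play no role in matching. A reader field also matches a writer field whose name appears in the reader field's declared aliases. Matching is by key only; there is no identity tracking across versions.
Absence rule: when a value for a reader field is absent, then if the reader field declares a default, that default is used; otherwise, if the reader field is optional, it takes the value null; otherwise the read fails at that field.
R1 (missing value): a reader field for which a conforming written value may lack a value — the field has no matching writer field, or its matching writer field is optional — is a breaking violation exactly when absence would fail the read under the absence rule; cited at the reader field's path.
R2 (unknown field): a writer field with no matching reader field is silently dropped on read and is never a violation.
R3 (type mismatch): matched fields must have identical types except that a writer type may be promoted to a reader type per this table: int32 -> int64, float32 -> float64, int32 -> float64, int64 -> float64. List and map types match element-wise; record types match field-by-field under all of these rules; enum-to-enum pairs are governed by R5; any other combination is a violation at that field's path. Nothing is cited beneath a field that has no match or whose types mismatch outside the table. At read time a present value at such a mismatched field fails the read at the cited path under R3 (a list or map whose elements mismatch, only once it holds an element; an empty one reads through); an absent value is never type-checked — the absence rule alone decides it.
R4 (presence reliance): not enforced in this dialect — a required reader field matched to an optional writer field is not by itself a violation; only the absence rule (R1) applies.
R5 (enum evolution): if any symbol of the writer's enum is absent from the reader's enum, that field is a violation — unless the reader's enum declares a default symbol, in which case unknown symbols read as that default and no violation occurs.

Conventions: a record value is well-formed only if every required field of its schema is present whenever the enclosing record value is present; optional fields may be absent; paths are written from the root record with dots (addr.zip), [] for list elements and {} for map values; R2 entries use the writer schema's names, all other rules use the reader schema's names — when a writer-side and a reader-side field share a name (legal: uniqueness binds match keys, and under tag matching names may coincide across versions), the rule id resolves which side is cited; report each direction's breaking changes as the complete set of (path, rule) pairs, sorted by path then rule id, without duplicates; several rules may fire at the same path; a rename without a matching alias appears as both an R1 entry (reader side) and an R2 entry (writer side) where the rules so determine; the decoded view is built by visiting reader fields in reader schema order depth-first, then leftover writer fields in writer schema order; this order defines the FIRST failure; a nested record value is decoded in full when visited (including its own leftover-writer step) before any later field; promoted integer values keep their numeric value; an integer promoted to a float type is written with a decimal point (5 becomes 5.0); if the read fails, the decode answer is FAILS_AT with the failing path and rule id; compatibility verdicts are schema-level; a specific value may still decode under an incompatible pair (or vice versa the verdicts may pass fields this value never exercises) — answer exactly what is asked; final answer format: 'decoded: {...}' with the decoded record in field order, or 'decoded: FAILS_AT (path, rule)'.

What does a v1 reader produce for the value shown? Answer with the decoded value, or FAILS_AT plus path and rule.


decoded: {"tier": "SMS", "factor": -0.5, "price": 10.0, "owner": "kappa", "primary": null}

in Event below, arrows point writer -> reader
decoding the Event value with the v1 reader:
  tier := "SMS"
  factor := -0.5
  price := 10.0 (absent -> default)
  owner := "kappa"
  primary := null (absent, optional -> null)
  writer name: unknown -> dropped
  writer score: unknown -> dropped
  writer latitude: unknown -> dropped
  => decoded: {"tier": "SMS", "factor": -0.5, "price": 10.0, "owner": "kappa", "primary": null}
ruling out the remaining Event differences:
  added field name to record Event: required string, tag 23, default "beta" (in v2 it sits immediately before tier) -> fires no rule on Event under this dialect and leaves the result unchanged
  added field score to record Event: required float64, tag 34, default 10.0 (in v2 it sits immediately before tier) -> fires no rule on Event under this dialect and leaves the result unchanged
  field primary in record Event: type bool changed to float32 -> schema-level compatibility only; this Event value's decode is unchanged
  field tier in record Event: tag 3 changed to 25 -> fires no rule on Event under this dialect and leaves the result unchanged


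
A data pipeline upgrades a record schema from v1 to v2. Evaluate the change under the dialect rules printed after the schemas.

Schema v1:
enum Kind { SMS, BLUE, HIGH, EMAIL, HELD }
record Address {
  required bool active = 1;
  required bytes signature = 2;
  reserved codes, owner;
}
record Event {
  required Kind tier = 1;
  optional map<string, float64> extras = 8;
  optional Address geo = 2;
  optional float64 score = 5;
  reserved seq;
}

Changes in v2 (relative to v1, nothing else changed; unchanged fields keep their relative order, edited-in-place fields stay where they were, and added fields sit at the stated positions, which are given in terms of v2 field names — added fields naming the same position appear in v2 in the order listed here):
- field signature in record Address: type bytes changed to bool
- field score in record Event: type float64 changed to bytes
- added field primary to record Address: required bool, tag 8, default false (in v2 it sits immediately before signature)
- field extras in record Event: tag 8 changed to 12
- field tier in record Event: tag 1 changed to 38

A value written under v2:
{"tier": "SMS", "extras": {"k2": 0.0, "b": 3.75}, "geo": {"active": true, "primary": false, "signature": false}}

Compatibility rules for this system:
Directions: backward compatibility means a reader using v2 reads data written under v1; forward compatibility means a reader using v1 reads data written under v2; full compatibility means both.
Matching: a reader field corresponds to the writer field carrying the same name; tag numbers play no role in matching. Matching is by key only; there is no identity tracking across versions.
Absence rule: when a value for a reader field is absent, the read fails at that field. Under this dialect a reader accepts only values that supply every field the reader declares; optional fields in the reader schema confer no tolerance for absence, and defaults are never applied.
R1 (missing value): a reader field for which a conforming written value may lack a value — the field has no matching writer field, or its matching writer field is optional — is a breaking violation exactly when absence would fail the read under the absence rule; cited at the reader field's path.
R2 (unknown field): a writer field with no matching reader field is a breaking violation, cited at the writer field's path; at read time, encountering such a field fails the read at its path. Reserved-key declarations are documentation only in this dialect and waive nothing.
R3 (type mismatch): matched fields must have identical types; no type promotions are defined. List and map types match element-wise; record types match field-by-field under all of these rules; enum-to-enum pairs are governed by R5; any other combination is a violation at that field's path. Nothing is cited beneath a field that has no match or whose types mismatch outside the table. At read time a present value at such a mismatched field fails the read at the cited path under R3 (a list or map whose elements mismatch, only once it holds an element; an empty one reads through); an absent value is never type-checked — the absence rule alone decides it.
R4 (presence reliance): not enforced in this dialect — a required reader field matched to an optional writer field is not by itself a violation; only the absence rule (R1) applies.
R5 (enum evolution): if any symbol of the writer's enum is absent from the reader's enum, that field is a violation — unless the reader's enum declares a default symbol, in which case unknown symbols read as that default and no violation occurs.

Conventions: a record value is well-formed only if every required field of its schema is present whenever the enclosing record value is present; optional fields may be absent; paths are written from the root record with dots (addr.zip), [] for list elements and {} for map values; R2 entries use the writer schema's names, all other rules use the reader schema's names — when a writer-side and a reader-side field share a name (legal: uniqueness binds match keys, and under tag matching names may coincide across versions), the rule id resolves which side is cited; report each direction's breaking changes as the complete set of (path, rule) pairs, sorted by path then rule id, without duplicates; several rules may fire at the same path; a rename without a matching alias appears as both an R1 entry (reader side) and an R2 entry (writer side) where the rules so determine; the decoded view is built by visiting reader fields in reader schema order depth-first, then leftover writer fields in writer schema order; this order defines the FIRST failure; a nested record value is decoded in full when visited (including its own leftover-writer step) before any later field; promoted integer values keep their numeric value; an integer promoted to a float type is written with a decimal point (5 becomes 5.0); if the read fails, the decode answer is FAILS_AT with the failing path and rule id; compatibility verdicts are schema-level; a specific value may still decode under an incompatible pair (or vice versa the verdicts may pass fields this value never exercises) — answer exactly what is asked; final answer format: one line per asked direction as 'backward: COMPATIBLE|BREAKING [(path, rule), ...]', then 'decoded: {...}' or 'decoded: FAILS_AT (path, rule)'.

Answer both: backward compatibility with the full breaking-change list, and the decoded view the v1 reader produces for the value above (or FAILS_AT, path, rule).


each type pair in Event: writer, then reader
backward on Event — v2 reading data written by v1:
  Kind -> Kind, writer required: tier aligns to tier
  map<string, float64> -> map<string, float64>, writer optional: extras aligns to extras
  Address -> Address, writer optional: geo aligns to geo
  float64 -> bytes, writer optional: score aligns to score
  bool -> bool, writer required: geo.active aligns to geo.active
  geo.primary has no writer counterpart
  bytes -> bool, writer required: geo.signature aligns to geo.signature
  violation R1 at extras
  violation R1 at geo
  violation R1 at geo.primary
  violation R3 at geo.signature
  violation R1 at score
  violation R3 at score
  => 6 violation(s): backward is BREAKING for Event
decode walk for Event under reader schema v1:
  tier := "SMS"
  extras := {"k2": 0.0, "b": 3.75}
  geo.active := true
  read fails at geo.signature under R3
  => FAILS_AT (geo.signature, R3)
ruling out the remaining Event differences:
  field extras in record Event: tag 8 changed to 12 -> inert for the asked Event verdict: nothing fires
  field tier in record Event: tag 1 changed to 38 -> inert for the asked Event verdict: nothing fires

backward: BREAKING [(extras, R1), (geo, R1), (geo.primary, R1), (geo.signature, R3), (score, R1), (score, R3)]; decoded: FAILS_AT (geo.signature, R3)


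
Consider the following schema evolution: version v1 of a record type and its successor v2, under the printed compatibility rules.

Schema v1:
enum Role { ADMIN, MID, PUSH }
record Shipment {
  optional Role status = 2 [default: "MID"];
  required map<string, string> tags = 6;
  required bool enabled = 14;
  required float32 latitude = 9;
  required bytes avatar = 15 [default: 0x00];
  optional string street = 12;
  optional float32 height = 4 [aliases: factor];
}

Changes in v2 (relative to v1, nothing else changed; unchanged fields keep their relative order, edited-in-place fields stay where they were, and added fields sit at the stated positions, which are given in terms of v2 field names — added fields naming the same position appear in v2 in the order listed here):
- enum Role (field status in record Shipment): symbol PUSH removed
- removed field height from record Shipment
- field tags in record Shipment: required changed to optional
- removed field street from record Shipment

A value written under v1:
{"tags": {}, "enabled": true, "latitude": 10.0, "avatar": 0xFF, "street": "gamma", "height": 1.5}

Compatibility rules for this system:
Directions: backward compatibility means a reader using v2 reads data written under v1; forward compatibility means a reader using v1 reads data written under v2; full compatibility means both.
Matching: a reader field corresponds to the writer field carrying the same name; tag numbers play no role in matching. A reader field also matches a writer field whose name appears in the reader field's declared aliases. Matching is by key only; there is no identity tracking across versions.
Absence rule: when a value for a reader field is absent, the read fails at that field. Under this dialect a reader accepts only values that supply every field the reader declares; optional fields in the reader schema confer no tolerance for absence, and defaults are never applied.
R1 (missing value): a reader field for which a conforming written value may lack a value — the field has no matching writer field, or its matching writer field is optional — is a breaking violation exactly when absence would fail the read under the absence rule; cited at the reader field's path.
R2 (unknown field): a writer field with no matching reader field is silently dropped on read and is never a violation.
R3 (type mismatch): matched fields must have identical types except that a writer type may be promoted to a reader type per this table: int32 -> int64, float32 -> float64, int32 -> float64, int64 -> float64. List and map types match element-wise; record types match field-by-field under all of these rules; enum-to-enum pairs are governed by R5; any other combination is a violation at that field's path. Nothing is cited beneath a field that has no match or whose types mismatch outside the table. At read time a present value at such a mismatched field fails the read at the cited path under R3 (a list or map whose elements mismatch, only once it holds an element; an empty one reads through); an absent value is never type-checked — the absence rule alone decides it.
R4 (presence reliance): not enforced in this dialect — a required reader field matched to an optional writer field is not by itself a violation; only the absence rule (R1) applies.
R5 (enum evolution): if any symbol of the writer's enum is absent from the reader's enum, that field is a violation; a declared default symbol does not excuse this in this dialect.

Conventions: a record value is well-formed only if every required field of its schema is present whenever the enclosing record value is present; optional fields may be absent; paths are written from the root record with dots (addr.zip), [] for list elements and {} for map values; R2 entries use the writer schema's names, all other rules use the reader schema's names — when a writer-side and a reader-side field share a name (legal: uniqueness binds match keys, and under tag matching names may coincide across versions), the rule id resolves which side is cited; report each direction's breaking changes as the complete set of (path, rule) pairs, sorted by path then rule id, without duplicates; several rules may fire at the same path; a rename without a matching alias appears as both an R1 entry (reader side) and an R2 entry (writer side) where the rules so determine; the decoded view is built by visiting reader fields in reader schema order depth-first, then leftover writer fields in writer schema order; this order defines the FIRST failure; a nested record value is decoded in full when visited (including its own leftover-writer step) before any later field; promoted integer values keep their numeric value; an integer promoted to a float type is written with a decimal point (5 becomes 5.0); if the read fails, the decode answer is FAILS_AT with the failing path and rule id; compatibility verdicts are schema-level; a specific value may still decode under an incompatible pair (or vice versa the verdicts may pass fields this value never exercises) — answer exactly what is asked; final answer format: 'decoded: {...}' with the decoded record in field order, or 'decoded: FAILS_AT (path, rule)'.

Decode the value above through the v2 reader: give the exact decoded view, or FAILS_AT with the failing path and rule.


the writer's type comes first in each Shipment pair
decode (reader v2):
  read fails at status under R1 (no fill)
  => FAILS_AT (status, R1)
the other Shipment changes do not affect what is asked:
  removed field height from record Shipment -> a verdict-level change on Shipment — the shown value reads the same
  field tags in record Shipment: required changed to optional -> a verdict-level change on Shipment — the shown value reads the same
  removed field street from record Shipment -> a verdict-level change on Shipment — the shown value reads the same

decoded: FAILS_AT (status, R1)


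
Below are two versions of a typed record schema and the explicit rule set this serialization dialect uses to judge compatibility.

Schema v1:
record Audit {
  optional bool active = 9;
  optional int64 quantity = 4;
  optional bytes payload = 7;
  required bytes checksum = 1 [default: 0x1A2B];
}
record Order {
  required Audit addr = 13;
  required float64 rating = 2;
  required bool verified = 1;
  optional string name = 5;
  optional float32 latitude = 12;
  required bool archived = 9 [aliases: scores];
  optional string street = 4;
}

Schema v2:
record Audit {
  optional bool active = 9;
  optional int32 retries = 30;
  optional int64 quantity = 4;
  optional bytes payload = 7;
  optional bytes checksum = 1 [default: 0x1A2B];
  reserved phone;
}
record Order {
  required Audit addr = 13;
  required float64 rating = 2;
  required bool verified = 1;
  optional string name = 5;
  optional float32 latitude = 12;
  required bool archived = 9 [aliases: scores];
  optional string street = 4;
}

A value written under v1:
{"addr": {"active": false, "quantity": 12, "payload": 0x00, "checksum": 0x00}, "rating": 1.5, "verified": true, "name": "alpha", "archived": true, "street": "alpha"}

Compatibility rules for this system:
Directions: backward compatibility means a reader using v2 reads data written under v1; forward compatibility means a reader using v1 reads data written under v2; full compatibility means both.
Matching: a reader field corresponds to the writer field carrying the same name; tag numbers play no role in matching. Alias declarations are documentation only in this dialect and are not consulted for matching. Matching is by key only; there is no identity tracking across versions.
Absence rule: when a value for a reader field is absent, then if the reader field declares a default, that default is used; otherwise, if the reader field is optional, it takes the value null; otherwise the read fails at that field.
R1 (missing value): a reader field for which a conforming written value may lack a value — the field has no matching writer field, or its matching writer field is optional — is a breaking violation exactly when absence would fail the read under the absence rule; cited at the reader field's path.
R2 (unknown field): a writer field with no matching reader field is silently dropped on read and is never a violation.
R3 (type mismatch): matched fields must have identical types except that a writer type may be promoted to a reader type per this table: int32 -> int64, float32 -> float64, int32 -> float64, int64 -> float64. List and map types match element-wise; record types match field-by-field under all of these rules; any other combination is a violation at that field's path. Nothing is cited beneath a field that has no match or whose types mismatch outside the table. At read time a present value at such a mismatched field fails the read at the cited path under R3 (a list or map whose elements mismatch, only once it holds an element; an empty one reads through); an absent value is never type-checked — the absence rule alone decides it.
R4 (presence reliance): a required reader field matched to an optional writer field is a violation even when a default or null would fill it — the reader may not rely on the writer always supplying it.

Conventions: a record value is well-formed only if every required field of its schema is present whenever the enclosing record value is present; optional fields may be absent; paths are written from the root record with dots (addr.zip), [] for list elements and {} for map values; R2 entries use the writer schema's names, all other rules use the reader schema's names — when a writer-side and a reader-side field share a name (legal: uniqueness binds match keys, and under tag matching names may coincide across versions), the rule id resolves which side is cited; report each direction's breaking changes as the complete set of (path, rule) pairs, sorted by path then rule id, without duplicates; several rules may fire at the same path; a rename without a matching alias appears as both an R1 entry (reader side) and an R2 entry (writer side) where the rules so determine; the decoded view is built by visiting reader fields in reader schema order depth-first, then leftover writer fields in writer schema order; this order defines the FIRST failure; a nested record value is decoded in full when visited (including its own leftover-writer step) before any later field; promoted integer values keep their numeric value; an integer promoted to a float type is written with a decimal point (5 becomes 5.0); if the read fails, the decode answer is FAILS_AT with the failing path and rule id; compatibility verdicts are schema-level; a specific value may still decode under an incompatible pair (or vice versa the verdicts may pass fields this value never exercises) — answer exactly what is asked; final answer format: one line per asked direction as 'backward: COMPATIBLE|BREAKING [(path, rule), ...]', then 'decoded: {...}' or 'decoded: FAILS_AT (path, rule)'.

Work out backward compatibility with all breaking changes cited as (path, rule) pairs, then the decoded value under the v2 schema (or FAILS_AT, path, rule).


arrows below run writer -> reader for Order
backward on Order — v2 reading data written by v1:
  Audit -> Audit, writer required: addr aligns to addr
  float64 -> float64, writer required: rating aligns to rating
  bool -> bool, writer required: verified aligns to verified
  string -> string, writer optional: name aligns to name
  float32 -> float32, writer optional: latitude aligns to latitude
  bool -> bool, writer required: archived aligns to archived
  string -> string, writer optional: street aligns to street
  bool -> bool, writer optional: addr.active aligns to addr.active
  no writer field matches reader addr.retries
  int64 -> int64, writer optional: addr.quantity aligns to addr.quantity
  bytes -> bytes, writer optional: addr.payload aligns to addr.payload
  bytes -> bytes, writer required: addr.checksum aligns to addr.checksum
  => backward verdict for Order: COMPATIBLE, no violations
decode walk for Order under reader schema v2:
  addr.active := false
  addr.retries := null (not supplied -> null)
  addr.quantity := 12
  addr.payload := 0x00
  addr.checksum := 0x00
  rating := 1.5
  verified := true
  name := "alpha"
  latitude := null (not supplied -> null)
  archived := true
  street := "alpha"
  => decoded: {"addr": {"active": false, "retries": null, "quantity": 12, "payload": 0x00, "checksum": 0x00}, "rating": 1.5, "verified": true, "name": "alpha", "latitude": null, "archived": true, "street": "alpha"}
ruling out the remaining Order differences:
  field checksum in record Audit: required changed to optional -> matters only for Order's forward compatibility — outside the asked direction

backward: COMPATIBLE []; decoded: {"addr": {"active": false, "retries": null, "quantity": 12, "payload": 0x00, "checksum": 0x00}, "rating": 1.5, "verified": true, "name": "alpha", "latitude": null, "archived": true, "street": "alpha"}
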